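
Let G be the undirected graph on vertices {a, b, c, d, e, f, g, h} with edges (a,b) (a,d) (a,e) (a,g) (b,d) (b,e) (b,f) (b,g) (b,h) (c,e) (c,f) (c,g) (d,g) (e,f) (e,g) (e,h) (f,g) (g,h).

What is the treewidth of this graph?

A width-3 tree decomposition is:
Bags: B1 = {a, b, e, g}  B2 = {a, b, d, g}  B3 = {b, e, g, h}  B4 = {b, e, f, g}  B5 = {c, e, f, g}
Tree: B1–B2, B1–B3, B3–B4, B4–B5
Every bag has size at most 4, so the width is 4 − 1 = 3 and tw(G) ≤ 3. On the other hand G contains the 4-clique {c, e, f, g}. A clique must lie in a single bag of any decomposition, so no decomposition can have width below 3. Combining the bounds, tw(G) = 3.

3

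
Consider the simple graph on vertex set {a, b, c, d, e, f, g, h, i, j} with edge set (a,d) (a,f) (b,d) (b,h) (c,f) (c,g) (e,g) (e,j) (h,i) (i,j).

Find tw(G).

2

A width-2 tree decomposition is:
Bags: B1 = {e, g, j}  B2 = {g, i, j}  B3 = {g, h, i}  B4 = {b, g, h}  B5 = {b, d, g}  B6 = {a, d, g}  B7 = {a, f, g}  B8 = {c, f, g}
Tree: B1–B2, B2–B3, B3–B4, B4–B5, B5–B6, B6–B7, B7–B8
Every bag has size at most 3, so the width is 3 − 1 = 2 and tw(G) ≤ 2. For the lower bound, G contains the cycle g–e–j–i–h–b–d–a–f–c–g, so G is not a forest; only forests have treewidth ≤ 1, hence tw(G) ≥ 2. Therefore the treewidth is 2.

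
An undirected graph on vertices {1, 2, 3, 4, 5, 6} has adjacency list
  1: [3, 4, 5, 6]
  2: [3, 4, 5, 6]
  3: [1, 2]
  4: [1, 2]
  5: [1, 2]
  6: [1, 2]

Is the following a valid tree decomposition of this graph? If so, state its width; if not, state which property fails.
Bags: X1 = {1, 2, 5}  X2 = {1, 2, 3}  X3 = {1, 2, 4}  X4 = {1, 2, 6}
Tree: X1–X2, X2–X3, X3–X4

Yes; width 2.

Vertex coverage: the bags together contain {1, 2, 3, 4, 5, 6}, the full vertex set. Edge coverage: each edge of G has both endpoints in at least one bag. Running intersection: for every vertex, the bags containing it form a connected subtree. All three properties hold, so this is a valid tree decomposition of width max|bag| − 1 = 2, and hence tw(G) ≤ 2.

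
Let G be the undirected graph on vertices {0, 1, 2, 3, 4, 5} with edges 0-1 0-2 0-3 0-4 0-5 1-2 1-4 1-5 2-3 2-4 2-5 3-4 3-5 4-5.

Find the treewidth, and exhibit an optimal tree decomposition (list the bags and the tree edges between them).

Every bag has size at most 5, so the width is 5 − 1 = 4 and tw(G) ≤ 4. For the lower bound, the 5 vertices {0, 1, 2, 4, 5} are pairwise adjacent, and any tree decomposition puts a clique entirely inside one bag — forcing width ≥ 4. The upper and lower bounds meet at 4, so that is the treewidth.

Treewidth 4.
One optimal decomposition is:
Bags: B1 = {0, 2, 3, 4, 5}  B2 = {0, 1, 2, 4, 5}
Tree: B1–B2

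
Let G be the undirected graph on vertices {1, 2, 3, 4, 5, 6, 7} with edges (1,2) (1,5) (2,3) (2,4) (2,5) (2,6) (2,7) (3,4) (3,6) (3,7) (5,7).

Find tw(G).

2

A width-2 tree decomposition is:
Bags: B1 = {2, 3, 4}  B2 = {2, 3, 7}  B3 = {2, 5, 7}  B4 = {2, 3, 6}  B5 = {1, 2, 5}
Tree: B1–B2, B2–B3, B2–B4, B3–B5
The largest bag has 3 vertices, giving width 2; this decomposition certifies tw(G) ≤ 2. Conversely, {1, 2, 5} is a clique of size 3, and the vertices of any clique must share a bag in every tree decomposition; so some bag has ≥ 3 vertices and tw(G) ≥ 2. Combining the bounds, tw(G) = 2.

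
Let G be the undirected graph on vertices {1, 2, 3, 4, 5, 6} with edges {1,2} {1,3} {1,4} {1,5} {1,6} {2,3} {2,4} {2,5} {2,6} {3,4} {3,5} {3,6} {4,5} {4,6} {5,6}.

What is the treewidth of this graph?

5

A width-5 tree decomposition is:
Bags: B1 = {1, 2, 3, 4, 5, 6}
Tree: (single bag)
A single bag containing all 6 vertices is trivially a valid decomposition of width 5. For the lower bound, the 6 vertices {1, 2, 3, 4, 5, 6} are pairwise adjacent, and any tree decomposition puts a clique entirely inside one bag — forcing width ≥ 5. Hence tw(G) = 5 exactly.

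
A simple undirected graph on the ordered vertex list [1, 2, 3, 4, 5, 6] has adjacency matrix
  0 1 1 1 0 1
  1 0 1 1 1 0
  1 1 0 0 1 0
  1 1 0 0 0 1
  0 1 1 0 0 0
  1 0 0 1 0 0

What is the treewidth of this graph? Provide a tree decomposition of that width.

Treewidth 2.
One such decomposition:
Bags: B1 = {1, 2, 3}  B2 = {1, 2, 4}  B3 = {1, 4, 6}  B4 = {2, 3, 5}
Tree: B1–B2, B2–B3, B1–B4

Each bag holds 3 vertices, so the decomposition has width 2, which upper-bounds the treewidth. On the other hand G contains the 3-clique {1, 2, 3}. A clique must lie in a single bag of any decomposition, so no decomposition can have width below 2. Combining the bounds, tw(G) = 2.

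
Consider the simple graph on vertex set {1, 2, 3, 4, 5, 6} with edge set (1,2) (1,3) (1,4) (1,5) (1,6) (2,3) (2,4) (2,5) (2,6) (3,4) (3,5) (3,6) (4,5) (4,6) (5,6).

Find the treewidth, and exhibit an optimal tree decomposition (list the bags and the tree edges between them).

With just one bag of size 6, the width is 6 − 1 = 5, so tw(G) ≤ 5. On the other hand G contains the 6-clique {1, 2, 3, 4, 5, 6}. A clique must lie in a single bag of any decomposition, so no decomposition can have width below 5. The upper and lower bounds meet at 5, so that is the treewidth.

Treewidth 5.
Bags: B1 = {1, 2, 3, 4, 5, 6}
Tree: (single bag)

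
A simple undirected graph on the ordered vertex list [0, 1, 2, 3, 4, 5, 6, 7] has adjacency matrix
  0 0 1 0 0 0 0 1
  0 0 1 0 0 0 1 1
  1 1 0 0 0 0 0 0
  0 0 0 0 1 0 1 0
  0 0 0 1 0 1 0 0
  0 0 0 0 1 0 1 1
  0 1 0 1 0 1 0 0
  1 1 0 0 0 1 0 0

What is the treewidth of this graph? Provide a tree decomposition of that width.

Each bag holds 3 vertices, so the decomposition has width 2, which upper-bounds the treewidth. The edges 2–0–7–1–2 form a cycle, so G is not a tree and its treewidth is at least 2. Combining the bounds, tw(G) = 2.

Treewidth 2.
One such decomposition:
Bags: B1 = {0, 1, 2}  B2 = {0, 1, 7}  B3 = {1, 6, 7}  B4 = {5, 6, 7}  B5 = {3, 5, 6}  B6 = {3, 4, 5}
Tree: B1–B2, B2–B3, B3–B4, B4–B5, B5–B6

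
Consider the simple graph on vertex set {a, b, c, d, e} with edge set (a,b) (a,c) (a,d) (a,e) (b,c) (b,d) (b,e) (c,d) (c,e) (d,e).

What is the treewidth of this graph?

A width-4 tree decomposition is:
Bags: B1 = {a, b, c, d, e}
Tree: (single bag)
With just one bag of size 5, the width is 5 − 1 = 4, so tw(G) ≤ 4. Conversely, {a, b, c, d, e} is a clique of size 5, and the vertices of any clique must share a bag in every tree decomposition; so some bag has ≥ 5 vertices and tw(G) ≥ 4. The upper and lower bounds meet at 4, so that is the treewidth.

4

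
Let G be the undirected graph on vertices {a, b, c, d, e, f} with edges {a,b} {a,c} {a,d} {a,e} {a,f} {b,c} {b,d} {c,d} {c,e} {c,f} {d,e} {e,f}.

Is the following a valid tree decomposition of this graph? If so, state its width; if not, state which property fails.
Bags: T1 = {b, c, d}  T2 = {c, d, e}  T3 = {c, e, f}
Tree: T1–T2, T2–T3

No — vertex a appears in no bag.

A tree decomposition must satisfy three properties: every vertex lies in some bag; for every edge, both endpoints lie together in some bag; and for every vertex, the bags containing it form a connected subtree. Here vertex a appears in no bag, so the decomposition is invalid.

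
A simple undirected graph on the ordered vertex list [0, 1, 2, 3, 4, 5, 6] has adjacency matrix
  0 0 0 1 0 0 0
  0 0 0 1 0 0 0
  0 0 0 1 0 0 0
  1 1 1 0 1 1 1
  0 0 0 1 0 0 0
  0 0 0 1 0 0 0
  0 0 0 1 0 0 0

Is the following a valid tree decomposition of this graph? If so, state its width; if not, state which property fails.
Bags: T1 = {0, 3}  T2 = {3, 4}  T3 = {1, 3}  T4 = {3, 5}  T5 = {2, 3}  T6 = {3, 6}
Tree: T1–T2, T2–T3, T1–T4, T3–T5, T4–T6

Yes; width 1.

Checking the three conditions: (i) the bags cover all of {0, 1, 2, 3, 4, 5, 6}; (ii) for each edge, some bag contains both endpoints; (iii) the bags containing any fixed vertex form a subtree. All hold, so the decomposition is valid with width 2 − 1 = 1.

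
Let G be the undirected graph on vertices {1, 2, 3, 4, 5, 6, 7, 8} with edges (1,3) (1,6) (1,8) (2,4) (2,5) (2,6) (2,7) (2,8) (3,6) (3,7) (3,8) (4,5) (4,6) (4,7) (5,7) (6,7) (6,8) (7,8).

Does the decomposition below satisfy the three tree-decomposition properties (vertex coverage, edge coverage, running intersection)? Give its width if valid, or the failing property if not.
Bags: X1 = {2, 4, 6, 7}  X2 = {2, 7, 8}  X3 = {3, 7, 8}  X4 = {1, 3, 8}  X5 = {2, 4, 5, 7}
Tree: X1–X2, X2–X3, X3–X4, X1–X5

No — edge (6,8) lies in no bag.

A tree decomposition must satisfy three properties: every vertex lies in some bag; for every edge, both endpoints lie together in some bag; and for every vertex, the bags containing it form a connected subtree. Here edge (6,8) lies in no bag, so the decomposition is invalid.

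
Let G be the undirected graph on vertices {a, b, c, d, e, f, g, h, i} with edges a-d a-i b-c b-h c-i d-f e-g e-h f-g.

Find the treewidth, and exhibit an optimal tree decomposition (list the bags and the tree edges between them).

Every bag has size at most 3, so the width is 3 − 1 = 2 and tw(G) ≤ 2. For the lower bound, G contains the cycle c–b–h–e–g–f–d–a–i–c, so G is not a forest; only forests have treewidth ≤ 1, hence tw(G) ≥ 2. Hence tw(G) = 2 exactly.

Treewidth 2.
One such decomposition:
Bags: B1 = {b, c, h}  B2 = {c, e, h}  B3 = {c, e, g}  B4 = {c, f, g}  B5 = {c, d, f}  B6 = {a, c, d}  B7 = {a, c, i}
Tree: B1–B2, B2–B3, B3–B4, B4–B5, B5–B6, B6–B7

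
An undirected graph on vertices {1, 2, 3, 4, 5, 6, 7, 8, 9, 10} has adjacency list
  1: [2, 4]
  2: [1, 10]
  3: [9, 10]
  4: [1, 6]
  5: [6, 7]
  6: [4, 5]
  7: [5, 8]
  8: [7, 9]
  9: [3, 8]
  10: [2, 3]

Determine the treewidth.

A width-2 tree decomposition is:
Bags: B1 = {1, 2, 10}  B2 = {1, 3, 10}  B3 = {1, 3, 9}  B4 = {1, 8, 9}  B5 = {1, 7, 8}  B6 = {1, 5, 7}  B7 = {1, 5, 6}  B8 = {1, 4, 6}
Tree: B1–B2, B2–B3, B3–B4, B4–B5, B5–B6, B6–B7, B7–B8
The largest bag has 3 vertices, giving width 2; this decomposition certifies tw(G) ≤ 2. Since 1–2–10–3–9–8–7–5–6–4–1 is a cycle in G, G is not acyclic. Forests are exactly the graphs of treewidth ≤ 1, so tw(G) ≥ 2. Combining the bounds, tw(G) = 2.

2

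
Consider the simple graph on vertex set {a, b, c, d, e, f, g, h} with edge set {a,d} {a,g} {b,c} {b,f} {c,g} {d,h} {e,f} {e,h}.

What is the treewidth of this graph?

A width-2 tree decomposition is:
Bags: B1 = {b, c, f}  B2 = {c, e, f}  B3 = {c, e, h}  B4 = {c, d, h}  B5 = {a, c, d}  B6 = {a, c, g}
Tree: B1–B2, B2–B3, B3–B4, B4–B5, B5–B6
Every bag has size at most 3, so the width is 3 − 1 = 2 and tw(G) ≤ 2. The edges c–b–f–e–h–d–a–g–c form a cycle, so G is not a tree and its treewidth is at least 2. Hence tw(G) = 2 exactly.

2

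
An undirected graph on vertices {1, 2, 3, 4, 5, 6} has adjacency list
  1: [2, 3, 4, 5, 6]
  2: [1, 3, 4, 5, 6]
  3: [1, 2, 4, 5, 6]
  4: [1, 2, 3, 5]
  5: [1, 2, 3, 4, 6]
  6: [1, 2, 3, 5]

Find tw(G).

A width-4 tree decomposition is:
Bags: B1 = {1, 2, 3, 4, 5}  B2 = {1, 2, 3, 5, 6}
Tree: B1–B2
Every bag has size at most 5, so the width is 5 − 1 = 4 and tw(G) ≤ 4. For the lower bound, the 5 vertices {1, 2, 3, 4, 5} are pairwise adjacent, and any tree decomposition puts a clique entirely inside one bag — forcing width ≥ 4. The upper and lower bounds meet at 4, so that is the treewidth.

4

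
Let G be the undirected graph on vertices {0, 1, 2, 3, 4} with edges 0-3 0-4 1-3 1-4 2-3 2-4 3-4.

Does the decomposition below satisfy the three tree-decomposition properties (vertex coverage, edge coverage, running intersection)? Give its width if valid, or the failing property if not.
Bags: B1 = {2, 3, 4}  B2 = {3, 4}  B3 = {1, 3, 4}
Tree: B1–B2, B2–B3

A tree decomposition must satisfy three properties: every vertex lies in some bag; for every edge, both endpoints lie together in some bag; and for every vertex, the bags containing it form a connected subtree. Here vertex 0 appears in no bag, so the decomposition is invalid.

No — vertex 0 appears in no bag.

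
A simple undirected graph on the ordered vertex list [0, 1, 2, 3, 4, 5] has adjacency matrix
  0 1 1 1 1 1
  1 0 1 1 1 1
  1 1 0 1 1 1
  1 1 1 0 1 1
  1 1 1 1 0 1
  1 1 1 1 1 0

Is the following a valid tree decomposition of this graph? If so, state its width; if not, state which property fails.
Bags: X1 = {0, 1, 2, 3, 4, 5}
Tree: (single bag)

Yes; width 5.

Every vertex of G appears in some bag (union = {0, 1, 2, 3, 4, 5}); every edge is covered by a bag; and for each vertex v the set of bags containing v is connected in the bag tree. The decomposition is therefore valid. The largest bag has 6 vertices, so the width is 5.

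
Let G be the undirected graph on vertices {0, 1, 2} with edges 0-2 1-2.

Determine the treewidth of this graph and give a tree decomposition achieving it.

Each bag holds 2 vertices, so the decomposition has width 1, which upper-bounds the treewidth. Any graph with an edge has treewidth ≥ 1, and G has the edge 0–2. Hence tw(G) = 1 exactly.

Treewidth 1.
Bags: B1 = {0, 2}  B2 = {1, 2}
Tree: B1–B2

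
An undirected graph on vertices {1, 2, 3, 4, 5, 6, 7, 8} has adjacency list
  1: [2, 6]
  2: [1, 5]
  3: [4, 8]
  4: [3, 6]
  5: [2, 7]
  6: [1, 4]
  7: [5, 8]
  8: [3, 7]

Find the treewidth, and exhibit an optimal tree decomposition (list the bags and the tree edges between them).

Treewidth 2.
One optimal decomposition is:
Bags: B1 = {1, 2, 6}  B2 = {2, 5, 6}  B3 = {5, 6, 7}  B4 = {6, 7, 8}  B5 = {3, 6, 8}  B6 = {3, 4, 6}
Tree: B1–B2, B2–B3, B3–B4, B4–B5, B5–B6

Every bag has size at most 3, so the width is 3 − 1 = 2 and tw(G) ≤ 2. For the lower bound, G contains the cycle 6–1–2–5–7–8–3–4–6, so G is not a forest; only forests have treewidth ≤ 1, hence tw(G) ≥ 2. Combining the bounds, tw(G) = 2.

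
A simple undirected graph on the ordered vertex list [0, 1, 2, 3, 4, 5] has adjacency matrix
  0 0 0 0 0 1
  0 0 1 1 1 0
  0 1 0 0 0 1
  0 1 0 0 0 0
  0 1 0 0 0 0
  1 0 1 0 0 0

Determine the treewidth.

A width-1 tree decomposition is:
Bags: B1 = {1, 2}  B2 = {2, 5}  B3 = {0, 5}  B4 = {1, 4}  B5 = {1, 3}
Tree: B1–B2, B2–B3, B1–B4, B4–B5
The largest bag has 2 vertices, giving width 1; this decomposition certifies tw(G) ≤ 1. G has an edge, so its treewidth is at least 1. Therefore the treewidth is 1.

1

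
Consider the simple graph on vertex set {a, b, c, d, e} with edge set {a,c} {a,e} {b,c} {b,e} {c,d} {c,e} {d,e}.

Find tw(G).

A width-2 tree decomposition is:
Bags: B1 = {a, c, e}  B2 = {b, c, e}  B3 = {c, d, e}
Tree: B1–B2, B1–B3
Each bag holds 3 vertices, so the decomposition has width 2, which upper-bounds the treewidth. For the lower bound, the 3 vertices {c, d, e} are pairwise adjacent, and any tree decomposition puts a clique entirely inside one bag — forcing width ≥ 2. The upper and lower bounds meet at 2, so that is the treewidth.

2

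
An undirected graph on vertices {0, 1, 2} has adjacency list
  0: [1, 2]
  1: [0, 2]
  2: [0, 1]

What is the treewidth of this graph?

2

A width-2 tree decomposition is:
Bags: B1 = {0, 1, 2}
Tree: (single bag)
A single bag containing all 3 vertices is trivially a valid decomposition of width 2. Conversely, {0, 1, 2} is a clique of size 3, and the vertices of any clique must share a bag in every tree decomposition; so some bag has ≥ 3 vertices and tw(G) ≥ 2. Hence tw(G) = 2 exactly.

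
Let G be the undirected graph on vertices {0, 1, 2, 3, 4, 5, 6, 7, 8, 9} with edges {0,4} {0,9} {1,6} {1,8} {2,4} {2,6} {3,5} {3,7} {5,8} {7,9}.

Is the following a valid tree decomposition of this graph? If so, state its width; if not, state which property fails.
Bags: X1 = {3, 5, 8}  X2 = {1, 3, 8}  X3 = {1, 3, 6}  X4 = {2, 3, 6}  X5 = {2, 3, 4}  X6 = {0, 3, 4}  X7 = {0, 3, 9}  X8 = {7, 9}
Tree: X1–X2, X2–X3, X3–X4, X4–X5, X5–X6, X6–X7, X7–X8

No — edge (3,7) lies in no bag.

A tree decomposition must satisfy three properties: every vertex lies in some bag; for every edge, both endpoints lie together in some bag; and for every vertex, the bags containing it form a connected subtree. Here edge (3,7) lies in no bag, so the decomposition is invalid.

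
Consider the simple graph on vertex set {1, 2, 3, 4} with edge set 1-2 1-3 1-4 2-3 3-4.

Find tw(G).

A width-2 tree decomposition is:
Bags: B1 = {1, 2, 3}  B2 = {1, 3, 4}
Tree: B1–B2
Each bag holds 3 vertices, so the decomposition has width 2, which upper-bounds the treewidth. Conversely, {1, 2, 3} is a clique of size 3, and the vertices of any clique must share a bag in every tree decomposition; so some bag has ≥ 3 vertices and tw(G) ≥ 2. Combining the bounds, tw(G) = 2.

2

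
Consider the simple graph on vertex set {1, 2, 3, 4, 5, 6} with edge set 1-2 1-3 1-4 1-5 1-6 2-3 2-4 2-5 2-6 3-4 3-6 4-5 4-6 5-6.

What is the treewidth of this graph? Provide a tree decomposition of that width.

Treewidth 4.
One optimal decomposition is:
Bags: B1 = {1, 2, 4, 5, 6}  B2 = {1, 2, 3, 4, 6}
Tree: B1–B2

The largest bag has 5 vertices, giving width 4; this decomposition certifies tw(G) ≤ 4. For the lower bound, the 5 vertices {1, 2, 3, 4, 6} are pairwise adjacent, and any tree decomposition puts a clique entirely inside one bag — forcing width ≥ 4. The upper and lower bounds meet at 4, so that is the treewidth.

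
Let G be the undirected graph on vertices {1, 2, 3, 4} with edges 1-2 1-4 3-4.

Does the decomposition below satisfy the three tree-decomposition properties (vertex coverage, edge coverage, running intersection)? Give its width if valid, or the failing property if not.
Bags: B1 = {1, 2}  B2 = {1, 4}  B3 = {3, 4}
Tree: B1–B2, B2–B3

Yes; width 1.

Vertex coverage: the bags together contain {1, 2, 3, 4}, the full vertex set. Edge coverage: each edge of G has both endpoints in at least one bag. Running intersection: for every vertex, the bags containing it form a connected subtree. All three properties hold, so this is a valid tree decomposition of width max|bag| − 1 = 1, and hence tw(G) ≤ 1.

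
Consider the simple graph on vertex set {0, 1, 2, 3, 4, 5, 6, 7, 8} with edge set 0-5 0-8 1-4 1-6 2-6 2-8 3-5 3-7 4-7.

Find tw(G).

2

A width-2 tree decomposition is:
Bags: B1 = {1, 4, 6}  B2 = {4, 6, 7}  B3 = {3, 6, 7}  B4 = {3, 5, 6}  B5 = {0, 5, 6}  B6 = {0, 6, 8}  B7 = {2, 6, 8}
Tree: B1–B2, B2–B3, B3–B4, B4–B5, B5–B6, B6–B7
Every bag has size at most 3, so the width is 3 − 1 = 2 and tw(G) ≤ 2. Since 6–1–4–7–3–5–0–8–2–6 is a cycle in G, G is not acyclic. Forests are exactly the graphs of treewidth ≤ 1, so tw(G) ≥ 2. Combining the bounds, tw(G) = 2.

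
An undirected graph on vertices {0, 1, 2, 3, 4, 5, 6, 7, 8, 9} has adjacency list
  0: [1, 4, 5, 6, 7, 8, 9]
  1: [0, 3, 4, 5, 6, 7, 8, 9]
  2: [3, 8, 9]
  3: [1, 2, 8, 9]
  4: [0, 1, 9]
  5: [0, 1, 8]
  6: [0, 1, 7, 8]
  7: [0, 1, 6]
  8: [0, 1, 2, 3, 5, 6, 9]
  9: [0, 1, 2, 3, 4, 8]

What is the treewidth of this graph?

A width-3 tree decomposition is:
Bags: B1 = {0, 1, 4, 9}  B2 = {0, 1, 8, 9}  B3 = {0, 1, 6, 8}  B4 = {0, 1, 5, 8}  B5 = {1, 3, 8, 9}  B6 = {2, 3, 8, 9}  B7 = {0, 1, 6, 7}
Tree: B1–B2, B2–B3, B2–B4, B2–B5, B5–B6, B3–B7
The largest bag has 4 vertices, giving width 3; this decomposition certifies tw(G) ≤ 3. For the lower bound, the 4 vertices {0, 1, 8, 9} are pairwise adjacent, and any tree decomposition puts a clique entirely inside one bag — forcing width ≥ 3. The upper and lower bounds meet at 3, so that is the treewidth.

3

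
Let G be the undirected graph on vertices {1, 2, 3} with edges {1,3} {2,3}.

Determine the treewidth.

1

A width-1 tree decomposition is:
Bags: B1 = {2, 3}  B2 = {1, 3}
Tree: B1–B2
The largest bag has 2 vertices, giving width 1; this decomposition certifies tw(G) ≤ 1. Since G has at least one edge (e.g. 3–2), it is not an edgeless graph, so tw(G) ≥ 1. Hence tw(G) = 1 exactly.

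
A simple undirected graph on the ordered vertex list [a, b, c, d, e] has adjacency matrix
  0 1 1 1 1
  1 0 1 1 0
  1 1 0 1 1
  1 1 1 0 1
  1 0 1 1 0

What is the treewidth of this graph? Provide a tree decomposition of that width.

Every bag has size at most 4, so the width is 4 − 1 = 3 and tw(G) ≤ 3. For the lower bound, the 4 vertices {a, c, d, e} are pairwise adjacent, and any tree decomposition puts a clique entirely inside one bag — forcing width ≥ 3. Therefore the treewidth is 3.

Treewidth 3.
One optimal decomposition is:
Bags: B1 = {a, c, d, e}  B2 = {a, b, c, d}
Tree: B1–B2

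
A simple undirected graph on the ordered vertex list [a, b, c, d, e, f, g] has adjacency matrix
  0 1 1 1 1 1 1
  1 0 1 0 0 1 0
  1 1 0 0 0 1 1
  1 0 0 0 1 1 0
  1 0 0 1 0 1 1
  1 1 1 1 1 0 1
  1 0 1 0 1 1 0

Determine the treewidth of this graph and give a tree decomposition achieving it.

Each bag holds 4 vertices, so the decomposition has width 3, which upper-bounds the treewidth. For the lower bound, the 4 vertices {a, d, e, f} are pairwise adjacent, and any tree decomposition puts a clique entirely inside one bag — forcing width ≥ 3. The upper and lower bounds meet at 3, so that is the treewidth.

Treewidth 3.
Bags: B1 = {a, e, f, g}  B2 = {a, c, f, g}  B3 = {a, d, e, f}  B4 = {a, b, c, f}
Tree: B1–B2, B1–B3, B2–B4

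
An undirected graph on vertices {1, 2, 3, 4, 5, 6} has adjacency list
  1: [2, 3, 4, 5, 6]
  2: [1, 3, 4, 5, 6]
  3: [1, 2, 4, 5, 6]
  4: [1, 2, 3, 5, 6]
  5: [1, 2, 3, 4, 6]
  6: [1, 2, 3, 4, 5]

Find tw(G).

A width-5 tree decomposition is:
Bags: B1 = {1, 2, 3, 4, 5, 6}
Tree: (single bag)
A single bag containing all 6 vertices is trivially a valid decomposition of width 5. On the other hand G contains the 6-clique {1, 2, 3, 4, 5, 6}. A clique must lie in a single bag of any decomposition, so no decomposition can have width below 5. The upper and lower bounds meet at 5, so that is the treewidth.

5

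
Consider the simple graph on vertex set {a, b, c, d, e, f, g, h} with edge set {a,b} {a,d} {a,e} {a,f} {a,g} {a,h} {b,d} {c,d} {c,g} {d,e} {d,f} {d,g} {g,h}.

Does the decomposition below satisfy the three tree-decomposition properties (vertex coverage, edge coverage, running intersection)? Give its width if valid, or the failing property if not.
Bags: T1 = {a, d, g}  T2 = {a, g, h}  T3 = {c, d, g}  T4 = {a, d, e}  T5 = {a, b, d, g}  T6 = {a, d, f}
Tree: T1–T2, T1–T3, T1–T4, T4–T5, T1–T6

A tree decomposition must satisfy three properties: every vertex lies in some bag; for every edge, both endpoints lie together in some bag; and for every vertex, the bags containing it form a connected subtree. Here bags containing vertex g are not connected in the tree, so the decomposition is invalid.

No — bags containing vertex g are not connected in the tree.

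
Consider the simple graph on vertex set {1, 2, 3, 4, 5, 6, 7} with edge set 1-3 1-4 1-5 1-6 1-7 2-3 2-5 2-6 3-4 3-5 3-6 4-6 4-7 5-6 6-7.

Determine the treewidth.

A width-3 tree decomposition is:
Bags: B1 = {1, 3, 4, 6}  B2 = {1, 3, 5, 6}  B3 = {1, 4, 6, 7}  B4 = {2, 3, 5, 6}
Tree: B1–B2, B1–B3, B2–B4
Each bag holds 4 vertices, so the decomposition has width 3, which upper-bounds the treewidth. On the other hand G contains the 4-clique {1, 3, 4, 6}. A clique must lie in a single bag of any decomposition, so no decomposition can have width below 3. The upper and lower bounds meet at 3, so that is the treewidth.

3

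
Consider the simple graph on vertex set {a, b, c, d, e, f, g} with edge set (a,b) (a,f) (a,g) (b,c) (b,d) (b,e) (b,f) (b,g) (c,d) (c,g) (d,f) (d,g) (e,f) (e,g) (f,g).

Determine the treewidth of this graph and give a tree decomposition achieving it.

Treewidth 3.
One optimal decomposition is:
Bags: B1 = {a, b, f, g}  B2 = {b, d, f, g}  B3 = {b, e, f, g}  B4 = {b, c, d, g}
Tree: B1–B2, B1–B3, B2–B4

Each bag holds 4 vertices, so the decomposition has width 3, which upper-bounds the treewidth. On the other hand G contains the 4-clique {b, c, d, g}. A clique must lie in a single bag of any decomposition, so no decomposition can have width below 3. The upper and lower bounds meet at 3, so that is the treewidth.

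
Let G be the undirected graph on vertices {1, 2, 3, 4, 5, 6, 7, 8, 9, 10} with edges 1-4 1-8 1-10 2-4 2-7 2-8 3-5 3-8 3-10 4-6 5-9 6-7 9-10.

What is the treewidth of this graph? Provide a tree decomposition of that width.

Treewidth 2.
One optimal decomposition is:
Bags: B1 = {5, 9, 10}  B2 = {3, 5, 10}  B3 = {1, 3, 10}  B4 = {1, 3, 8}  B5 = {1, 4, 8}  B6 = {2, 4, 8}  B7 = {2, 4, 6}  B8 = {2, 6, 7}
Tree: B1–B2, B2–B3, B3–B4, B4–B5, B5–B6, B6–B7, B7–B8

Each bag holds 3 vertices, so the decomposition has width 2, which upper-bounds the treewidth. The edges 9–5–3–10–9 form a cycle, so G is not a tree and its treewidth is at least 2. Hence tw(G) = 2 exactly.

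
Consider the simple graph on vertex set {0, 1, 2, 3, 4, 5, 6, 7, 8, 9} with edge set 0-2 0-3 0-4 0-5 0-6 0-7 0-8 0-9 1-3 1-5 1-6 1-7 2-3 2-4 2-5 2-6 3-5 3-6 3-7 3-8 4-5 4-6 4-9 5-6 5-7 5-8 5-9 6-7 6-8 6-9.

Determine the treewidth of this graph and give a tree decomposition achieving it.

Treewidth 4.
One such decomposition:
Bags: B1 = {0, 2, 3, 5, 6}  B2 = {0, 3, 5, 6, 7}  B3 = {0, 2, 4, 5, 6}  B4 = {0, 4, 5, 6, 9}  B5 = {0, 3, 5, 6, 8}  B6 = {1, 3, 5, 6, 7}
Tree: B1–B2, B1–B3, B3–B4, B2–B5, B2–B6

The largest bag has 5 vertices, giving width 4; this decomposition certifies tw(G) ≤ 4. On the other hand G contains the 5-clique {0, 4, 5, 6, 9}. A clique must lie in a single bag of any decomposition, so no decomposition can have width below 4. The upper and lower bounds meet at 4, so that is the treewidth.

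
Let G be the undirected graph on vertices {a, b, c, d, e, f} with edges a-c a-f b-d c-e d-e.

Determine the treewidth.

1

A width-1 tree decomposition is:
Bags: B1 = {b, d}  B2 = {d, e}  B3 = {c, e}  B4 = {a, c}  B5 = {a, f}
Tree: B1–B2, B2–B3, B3–B4, B4–B5
The largest bag has 2 vertices, giving width 1; this decomposition certifies tw(G) ≤ 1. G has an edge, so its treewidth is at least 1. The upper and lower bounds meet at 1, so that is the treewidth.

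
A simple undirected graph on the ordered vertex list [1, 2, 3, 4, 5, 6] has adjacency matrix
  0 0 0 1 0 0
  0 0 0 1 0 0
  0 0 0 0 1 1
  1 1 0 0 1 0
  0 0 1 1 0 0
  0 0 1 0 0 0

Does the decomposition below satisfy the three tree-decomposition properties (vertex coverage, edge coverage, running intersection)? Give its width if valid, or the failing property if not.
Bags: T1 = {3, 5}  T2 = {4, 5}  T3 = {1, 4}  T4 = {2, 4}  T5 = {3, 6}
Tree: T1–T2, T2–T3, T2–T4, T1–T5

Vertex coverage: the bags together contain {1, 2, 3, 4, 5, 6}, the full vertex set. Edge coverage: each edge of G has both endpoints in at least one bag. Running intersection: for every vertex, the bags containing it form a connected subtree. All three properties hold, so this is a valid tree decomposition of width max|bag| − 1 = 1, and hence tw(G) ≤ 1.

Yes; width 1.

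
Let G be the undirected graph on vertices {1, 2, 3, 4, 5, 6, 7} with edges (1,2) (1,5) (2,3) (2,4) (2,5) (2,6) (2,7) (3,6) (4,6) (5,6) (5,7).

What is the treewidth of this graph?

2

A width-2 tree decomposition is:
Bags: B1 = {2, 5, 6}  B2 = {2, 5, 7}  B3 = {2, 4, 6}  B4 = {1, 2, 5}  B5 = {2, 3, 6}
Tree: B1–B2, B1–B3, B1–B4, B3–B5
Every bag has size at most 3, so the width is 3 − 1 = 2 and tw(G) ≤ 2. Conversely, {2, 3, 6} is a clique of size 3, and the vertices of any clique must share a bag in every tree decomposition; so some bag has ≥ 3 vertices and tw(G) ≥ 2. Combining the bounds, tw(G) = 2.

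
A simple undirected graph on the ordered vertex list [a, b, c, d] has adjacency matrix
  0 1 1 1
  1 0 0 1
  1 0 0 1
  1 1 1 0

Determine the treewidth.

A width-2 tree decomposition is:
Bags: B1 = {a, b, d}  B2 = {a, c, d}
Tree: B1–B2
Every bag has size at most 3, so the width is 3 − 1 = 2 and tw(G) ≤ 2. For the lower bound, the 3 vertices {a, c, d} are pairwise adjacent, and any tree decomposition puts a clique entirely inside one bag — forcing width ≥ 2. Therefore the treewidth is 2.

2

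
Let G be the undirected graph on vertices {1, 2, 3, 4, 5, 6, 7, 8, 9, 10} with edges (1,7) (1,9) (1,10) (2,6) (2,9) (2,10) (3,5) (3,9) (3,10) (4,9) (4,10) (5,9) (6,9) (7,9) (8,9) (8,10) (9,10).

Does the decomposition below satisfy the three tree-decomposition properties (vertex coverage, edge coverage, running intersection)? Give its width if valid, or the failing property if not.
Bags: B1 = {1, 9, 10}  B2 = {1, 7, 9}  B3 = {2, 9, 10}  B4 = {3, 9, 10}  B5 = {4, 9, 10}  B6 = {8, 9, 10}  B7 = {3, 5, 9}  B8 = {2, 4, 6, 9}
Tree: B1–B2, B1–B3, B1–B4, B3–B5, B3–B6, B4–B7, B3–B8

No — bags containing vertex 4 are not connected in the tree.

A tree decomposition must satisfy three properties: every vertex lies in some bag; for every edge, both endpoints lie together in some bag; and for every vertex, the bags containing it form a connected subtree. Here bags containing vertex 4 are not connected in the tree, so the decomposition is invalid.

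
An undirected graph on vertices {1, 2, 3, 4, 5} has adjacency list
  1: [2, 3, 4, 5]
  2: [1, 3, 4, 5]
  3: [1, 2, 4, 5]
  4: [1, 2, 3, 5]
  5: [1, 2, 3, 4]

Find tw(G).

4

A width-4 tree decomposition is:
Bags: B1 = {1, 2, 3, 4, 5}
Tree: (single bag)
A single bag containing all 5 vertices is trivially a valid decomposition of width 4. On the other hand G contains the 5-clique {1, 2, 3, 4, 5}. A clique must lie in a single bag of any decomposition, so no decomposition can have width below 4. Combining the bounds, tw(G) = 4.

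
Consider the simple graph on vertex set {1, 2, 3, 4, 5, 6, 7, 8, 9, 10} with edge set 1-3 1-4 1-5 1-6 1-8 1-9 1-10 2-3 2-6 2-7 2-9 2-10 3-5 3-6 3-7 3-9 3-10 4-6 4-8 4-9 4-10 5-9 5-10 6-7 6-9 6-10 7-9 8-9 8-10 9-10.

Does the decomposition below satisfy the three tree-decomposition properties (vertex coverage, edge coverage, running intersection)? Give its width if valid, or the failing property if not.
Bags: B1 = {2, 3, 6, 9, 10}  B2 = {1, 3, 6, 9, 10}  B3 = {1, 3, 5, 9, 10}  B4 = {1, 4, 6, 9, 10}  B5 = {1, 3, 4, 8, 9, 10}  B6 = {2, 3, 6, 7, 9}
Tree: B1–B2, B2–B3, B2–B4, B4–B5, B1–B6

A tree decomposition must satisfy three properties: every vertex lies in some bag; for every edge, both endpoints lie together in some bag; and for every vertex, the bags containing it form a connected subtree. Here bags containing vertex 3 are not connected in the tree, so the decomposition is invalid.

No — bags containing vertex 3 are not connected in the tree.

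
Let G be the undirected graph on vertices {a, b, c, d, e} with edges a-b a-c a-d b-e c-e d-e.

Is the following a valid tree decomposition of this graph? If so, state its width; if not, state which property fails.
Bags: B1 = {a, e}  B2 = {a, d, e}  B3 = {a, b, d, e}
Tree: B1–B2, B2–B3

No — vertex c appears in no bag.

A tree decomposition must satisfy three properties: every vertex lies in some bag; for every edge, both endpoints lie together in some bag; and for every vertex, the bags containing it form a connected subtree. Here vertex c appears in no bag, so the decomposition is invalid.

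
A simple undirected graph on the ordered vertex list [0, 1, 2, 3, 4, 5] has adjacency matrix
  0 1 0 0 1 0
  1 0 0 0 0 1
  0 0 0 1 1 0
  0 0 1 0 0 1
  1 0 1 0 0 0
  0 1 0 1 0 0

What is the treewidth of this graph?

2

A width-2 tree decomposition is:
Bags: B1 = {0, 2, 4}  B2 = {0, 2, 3}  B3 = {0, 3, 5}  B4 = {0, 1, 5}
Tree: B1–B2, B2–B3, B3–B4
Each bag holds 3 vertices, so the decomposition has width 2, which upper-bounds the treewidth. For the lower bound, G contains the cycle 0–4–2–3–5–1–0, so G is not a forest; only forests have treewidth ≤ 1, hence tw(G) ≥ 2. Combining the bounds, tw(G) = 2.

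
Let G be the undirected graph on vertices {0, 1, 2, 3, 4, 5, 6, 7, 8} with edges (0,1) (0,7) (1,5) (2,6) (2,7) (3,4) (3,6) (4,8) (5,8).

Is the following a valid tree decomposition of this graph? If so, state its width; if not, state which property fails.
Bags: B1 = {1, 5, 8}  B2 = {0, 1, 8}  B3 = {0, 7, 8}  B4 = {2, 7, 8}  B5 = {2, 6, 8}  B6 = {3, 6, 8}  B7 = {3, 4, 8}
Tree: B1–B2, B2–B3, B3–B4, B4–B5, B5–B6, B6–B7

Checking the three conditions: (i) the bags cover all of {0, 1, 2, 3, 4, 5, 6, 7, 8}; (ii) for each edge, some bag contains both endpoints; (iii) the bags containing any fixed vertex form a subtree. All hold, so the decomposition is valid with width 3 − 1 = 2.

Yes; width 2.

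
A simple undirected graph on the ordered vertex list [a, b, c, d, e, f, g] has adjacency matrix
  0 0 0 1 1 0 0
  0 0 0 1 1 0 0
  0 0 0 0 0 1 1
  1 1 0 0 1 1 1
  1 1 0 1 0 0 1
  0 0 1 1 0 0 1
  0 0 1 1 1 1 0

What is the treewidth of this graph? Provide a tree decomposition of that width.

Each bag holds 3 vertices, so the decomposition has width 2, which upper-bounds the treewidth. On the other hand G contains the 3-clique {d, e, g}. A clique must lie in a single bag of any decomposition, so no decomposition can have width below 2. The upper and lower bounds meet at 2, so that is the treewidth.

Treewidth 2.
Bags: B1 = {c, f, g}  B2 = {d, f, g}  B3 = {d, e, g}  B4 = {a, d, e}  B5 = {b, d, e}
Tree: B1–B2, B2–B3, B3–B4, B3–B5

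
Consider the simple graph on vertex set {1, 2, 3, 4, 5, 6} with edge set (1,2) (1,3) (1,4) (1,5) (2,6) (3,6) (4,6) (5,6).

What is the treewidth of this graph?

2

A width-2 tree decomposition is:
Bags: B1 = {1, 3, 6}  B2 = {1, 5, 6}  B3 = {1, 4, 6}  B4 = {1, 2, 6}
Tree: B1–B2, B2–B3, B3–B4
Each bag holds 3 vertices, so the decomposition has width 2, which upper-bounds the treewidth. The edges 6–3–1–5–6 form a cycle, so G is not a tree and its treewidth is at least 2. The upper and lower bounds meet at 2, so that is the treewidth.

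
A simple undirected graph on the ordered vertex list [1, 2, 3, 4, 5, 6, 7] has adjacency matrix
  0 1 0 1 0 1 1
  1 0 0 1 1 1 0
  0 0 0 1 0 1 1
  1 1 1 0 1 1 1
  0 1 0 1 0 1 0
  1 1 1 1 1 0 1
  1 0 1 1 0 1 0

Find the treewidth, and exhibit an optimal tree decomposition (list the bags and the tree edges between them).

Every bag has size at most 4, so the width is 4 − 1 = 3 and tw(G) ≤ 3. Conversely, {1, 2, 4, 6} is a clique of size 4, and the vertices of any clique must share a bag in every tree decomposition; so some bag has ≥ 4 vertices and tw(G) ≥ 3. Hence tw(G) = 3 exactly.

Treewidth 3.
Bags: B1 = {1, 2, 4, 6}  B2 = {1, 4, 6, 7}  B3 = {2, 4, 5, 6}  B4 = {3, 4, 6, 7}
Tree: B1–B2, B1–B3, B2–B4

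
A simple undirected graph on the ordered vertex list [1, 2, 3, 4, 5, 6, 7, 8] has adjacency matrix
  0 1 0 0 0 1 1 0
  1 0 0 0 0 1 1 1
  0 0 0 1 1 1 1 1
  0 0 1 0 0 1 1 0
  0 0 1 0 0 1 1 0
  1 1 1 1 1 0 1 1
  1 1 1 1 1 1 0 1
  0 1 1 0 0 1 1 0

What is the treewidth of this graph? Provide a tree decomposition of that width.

Every bag has size at most 4, so the width is 4 − 1 = 3 and tw(G) ≤ 3. For the lower bound, the 4 vertices {1, 2, 6, 7} are pairwise adjacent, and any tree decomposition puts a clique entirely inside one bag — forcing width ≥ 3. Hence tw(G) = 3 exactly.

Treewidth 3.
One such decomposition:
Bags: B1 = {2, 6, 7, 8}  B2 = {3, 6, 7, 8}  B3 = {1, 2, 6, 7}  B4 = {3, 5, 6, 7}  B5 = {3, 4, 6, 7}
Tree: B1–B2, B1–B3, B2–B4, B4–B5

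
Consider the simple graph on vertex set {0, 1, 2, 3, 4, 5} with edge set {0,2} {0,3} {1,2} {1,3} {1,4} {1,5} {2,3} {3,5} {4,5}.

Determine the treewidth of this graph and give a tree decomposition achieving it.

Every bag has size at most 3, so the width is 3 − 1 = 2 and tw(G) ≤ 2. On the other hand G contains the 3-clique {0, 2, 3}. A clique must lie in a single bag of any decomposition, so no decomposition can have width below 2. Therefore the treewidth is 2.

Treewidth 2.
Bags: B1 = {1, 2, 3}  B2 = {1, 3, 5}  B3 = {1, 4, 5}  B4 = {0, 2, 3}
Tree: B1–B2, B2–B3, B1–B4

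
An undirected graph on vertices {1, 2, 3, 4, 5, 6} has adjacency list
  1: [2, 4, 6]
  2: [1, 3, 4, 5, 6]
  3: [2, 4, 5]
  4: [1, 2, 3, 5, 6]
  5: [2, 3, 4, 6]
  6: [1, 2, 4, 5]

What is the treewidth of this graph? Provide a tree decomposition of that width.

The largest bag has 4 vertices, giving width 3; this decomposition certifies tw(G) ≤ 3. On the other hand G contains the 4-clique {1, 2, 4, 6}. A clique must lie in a single bag of any decomposition, so no decomposition can have width below 3. The upper and lower bounds meet at 3, so that is the treewidth.

Treewidth 3.
One such decomposition:
Bags: B1 = {2, 3, 4, 5}  B2 = {2, 4, 5, 6}  B3 = {1, 2, 4, 6}
Tree: B1–B2, B2–B3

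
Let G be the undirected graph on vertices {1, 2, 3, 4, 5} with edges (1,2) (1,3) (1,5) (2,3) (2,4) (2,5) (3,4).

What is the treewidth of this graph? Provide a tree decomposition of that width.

Treewidth 2.
Bags: B1 = {2, 3, 4}  B2 = {1, 2, 3}  B3 = {1, 2, 5}
Tree: B1–B2, B2–B3

Each bag holds 3 vertices, so the decomposition has width 2, which upper-bounds the treewidth. For the lower bound, the 3 vertices {1, 2, 3} are pairwise adjacent, and any tree decomposition puts a clique entirely inside one bag — forcing width ≥ 2. Combining the bounds, tw(G) = 2.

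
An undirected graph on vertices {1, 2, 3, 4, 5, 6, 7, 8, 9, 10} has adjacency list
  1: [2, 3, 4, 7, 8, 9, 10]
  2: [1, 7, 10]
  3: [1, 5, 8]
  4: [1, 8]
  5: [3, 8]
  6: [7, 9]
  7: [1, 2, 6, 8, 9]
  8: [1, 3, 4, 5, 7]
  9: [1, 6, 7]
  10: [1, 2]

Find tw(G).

A width-2 tree decomposition is:
Bags: B1 = {1, 3, 8}  B2 = {3, 5, 8}  B3 = {1, 7, 8}  B4 = {1, 2, 7}  B5 = {1, 4, 8}  B6 = {1, 7, 9}  B7 = {1, 2, 10}  B8 = {6, 7, 9}
Tree: B1–B2, B1–B3, B3–B4, B3–B5, B3–B6, B4–B7, B6–B8
Each bag holds 3 vertices, so the decomposition has width 2, which upper-bounds the treewidth. Conversely, {1, 2, 10} is a clique of size 3, and the vertices of any clique must share a bag in every tree decomposition; so some bag has ≥ 3 vertices and tw(G) ≥ 2. Therefore the treewidth is 2.

2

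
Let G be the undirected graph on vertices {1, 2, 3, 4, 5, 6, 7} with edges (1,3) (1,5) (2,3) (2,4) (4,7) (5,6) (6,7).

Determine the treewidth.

2

A width-2 tree decomposition is:
Bags: B1 = {2, 3, 4}  B2 = {3, 4, 7}  B3 = {3, 6, 7}  B4 = {3, 5, 6}  B5 = {1, 3, 5}
Tree: B1–B2, B2–B3, B3–B4, B4–B5
Each bag holds 3 vertices, so the decomposition has width 2, which upper-bounds the treewidth. Since 3–2–4–7–6–5–1–3 is a cycle in G, G is not acyclic. Forests are exactly the graphs of treewidth ≤ 1, so tw(G) ≥ 2. Hence tw(G) = 2 exactly.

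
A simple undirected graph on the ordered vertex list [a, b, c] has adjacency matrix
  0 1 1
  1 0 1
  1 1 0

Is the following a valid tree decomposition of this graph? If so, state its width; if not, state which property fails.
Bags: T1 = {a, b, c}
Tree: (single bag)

Vertex coverage: the bags together contain {a, b, c}, the full vertex set. Edge coverage: each edge of G has both endpoints in at least one bag. Running intersection: for every vertex, the bags containing it form a connected subtree. All three properties hold, so this is a valid tree decomposition of width max|bag| − 1 = 2, and hence tw(G) ≤ 2.

Yes; width 2.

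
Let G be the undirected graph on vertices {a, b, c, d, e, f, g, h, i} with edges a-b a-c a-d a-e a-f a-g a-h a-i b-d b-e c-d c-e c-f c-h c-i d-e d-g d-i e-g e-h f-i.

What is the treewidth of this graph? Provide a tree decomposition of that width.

The largest bag has 4 vertices, giving width 3; this decomposition certifies tw(G) ≤ 3. Conversely, {a, d, e, g} is a clique of size 4, and the vertices of any clique must share a bag in every tree decomposition; so some bag has ≥ 4 vertices and tw(G) ≥ 3. Hence tw(G) = 3 exactly.

Treewidth 3.
One optimal decomposition is:
Bags: B1 = {a, c, d, e}  B2 = {a, c, d, i}  B3 = {a, d, e, g}  B4 = {a, c, e, h}  B5 = {a, c, f, i}  B6 = {a, b, d, e}
Tree: B1–B2, B1–B3, B1–B4, B2–B5, B1–B6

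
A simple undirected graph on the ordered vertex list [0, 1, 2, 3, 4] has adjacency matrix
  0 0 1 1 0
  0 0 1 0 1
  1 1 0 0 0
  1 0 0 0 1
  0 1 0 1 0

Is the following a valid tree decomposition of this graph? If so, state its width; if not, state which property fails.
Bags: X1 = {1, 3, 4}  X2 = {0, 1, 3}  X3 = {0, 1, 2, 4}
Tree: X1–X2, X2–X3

No — bags containing vertex 4 are not connected in the tree.

A tree decomposition must satisfy three properties: every vertex lies in some bag; for every edge, both endpoints lie together in some bag; and for every vertex, the bags containing it form a connected subtree. Here bags containing vertex 4 are not connected in the tree, so the decomposition is invalid.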